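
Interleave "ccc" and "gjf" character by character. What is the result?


Interleaving "ccc" and "gjf":
  Position 0: 'c' from first, 'g' from second => "cg"
  Position 1: 'c' from first, 'j' from second => "cj"
  Position 2: 'c' from first, 'f' from second => "cf"
Result: cgcjcf

cgcjcf


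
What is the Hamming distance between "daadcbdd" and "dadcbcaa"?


Comparing "daadcbdd" and "dadcbcaa" position by position:
  Position 0: 'd' vs 'd' => same
  Position 1: 'a' vs 'a' => same
  Position 2: 'a' vs 'd' => differ
  Position 3: 'd' vs 'c' => differ
  Position 4: 'c' vs 'b' => differ
  Position 5: 'b' vs 'c' => differ
  Position 6: 'd' vs 'a' => differ
  Position 7: 'd' vs 'a' => differ
Total differences (Hamming distance): 6

6


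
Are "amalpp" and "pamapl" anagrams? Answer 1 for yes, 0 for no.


Strings: "amalpp", "pamapl"
Sorted first:  aalmpp
Sorted second: aalmpp
Sorted forms match => anagrams

1


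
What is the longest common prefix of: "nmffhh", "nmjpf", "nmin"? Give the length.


Words: nmffhh, nmjpf, nmin
  Position 0: all 'n' => match
  Position 1: all 'm' => match
  Position 2: ('f', 'j', 'i') => mismatch, stop
LCP = "nm" (length 2)

2


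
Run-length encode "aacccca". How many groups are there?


Input: aacccca
Scanning for consecutive runs:
  Group 1: 'a' x 2 (positions 0-1)
  Group 2: 'c' x 4 (positions 2-5)
  Group 3: 'a' x 1 (positions 6-6)
Total groups: 3

3


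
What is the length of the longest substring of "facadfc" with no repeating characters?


Input: "facadfc"
Sliding window (track last position of each char):
  Position 0 ('f'): window [0,0] length 1 -- new best
  Position 1 ('a'): window [0,1] length 2 -- new best
  Position 2 ('c'): window [0,2] length 3 -- new best
  Position 3 ('a'): repeat (last at 1), move window start to 2
  Position 3 ('a'): window [2,3] length 2
  Position 4 ('d'): window [2,4] length 3
  Position 5 ('f'): window [2,5] length 4 -- new best
  Position 6 ('c'): repeat (last at 2), move window start to 3
  Position 6 ('c'): window [3,6] length 4
Longest substring with no repeats: "cadf" with length 4

4


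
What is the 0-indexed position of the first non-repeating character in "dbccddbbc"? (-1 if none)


Input: dbccddbbc
Character frequencies:
  'b': 3
  'c': 3
  'd': 3
Scanning left to right for freq == 1:
  Position 0 ('d'): freq=3, skip
  Position 1 ('b'): freq=3, skip
  Position 2 ('c'): freq=3, skip
  Position 3 ('c'): freq=3, skip
  Position 4 ('d'): freq=3, skip
  Position 5 ('d'): freq=3, skip
  Position 6 ('b'): freq=3, skip
  Position 7 ('b'): freq=3, skip
  Position 8 ('c'): freq=3, skip
  No unique character found => answer = -1

-1


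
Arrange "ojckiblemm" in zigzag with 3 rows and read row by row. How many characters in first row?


Zigzag "ojckiblemm" into 3 rows:
Placing characters:
  'o' => row 0
  'j' => row 1
  'c' => row 2
  'k' => row 1
  'i' => row 0
  'b' => row 1
  'l' => row 2
  'e' => row 1
  'm' => row 0
  'm' => row 1
Rows:
  Row 0: "oim"
  Row 1: "jkbem"
  Row 2: "cl"
First row length: 3

3


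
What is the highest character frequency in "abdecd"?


Input: abdecd
Character counts:
  'a': 1
  'b': 1
  'c': 1
  'd': 2
  'e': 1
Maximum frequency: 2

2


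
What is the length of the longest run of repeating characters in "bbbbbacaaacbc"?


Input: "bbbbbacaaacbc"
Scanning for longest run:
  Position 1 ('b'): continues run of 'b', length=2
  Position 2 ('b'): continues run of 'b', length=3
  Position 3 ('b'): continues run of 'b', length=4
  Position 4 ('b'): continues run of 'b', length=5
  Position 5 ('a'): new char, reset run to 1
  Position 6 ('c'): new char, reset run to 1
  Position 7 ('a'): new char, reset run to 1
  Position 8 ('a'): continues run of 'a', length=2
  Position 9 ('a'): continues run of 'a', length=3
  Position 10 ('c'): new char, reset run to 1
  Position 11 ('b'): new char, reset run to 1
  Position 12 ('c'): new char, reset run to 1
Longest run: 'b' with length 5

5


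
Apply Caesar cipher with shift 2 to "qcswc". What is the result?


Caesar cipher: shift "qcswc" by 2
  'q' (pos 16) + 2 = pos 18 = 's'
  'c' (pos 2) + 2 = pos 4 = 'e'
  's' (pos 18) + 2 = pos 20 = 'u'
  'w' (pos 22) + 2 = pos 24 = 'y'
  'c' (pos 2) + 2 = pos 4 = 'e'
Result: seuye

seuye


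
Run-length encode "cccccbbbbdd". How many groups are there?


Input: cccccbbbbdd
Scanning for consecutive runs:
  Group 1: 'c' x 5 (positions 0-4)
  Group 2: 'b' x 4 (positions 5-8)
  Group 3: 'd' x 2 (positions 9-10)
Total groups: 3

3


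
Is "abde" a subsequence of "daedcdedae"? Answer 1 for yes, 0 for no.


Check if "abde" is a subsequence of "daedcdedae"
Greedy scan:
  Position 0 ('d'): no match needed
  Position 1 ('a'): matches sub[0] = 'a'
  Position 2 ('e'): no match needed
  Position 3 ('d'): no match needed
  Position 4 ('c'): no match needed
  Position 5 ('d'): no match needed
  Position 6 ('e'): no match needed
  Position 7 ('d'): no match needed
  Position 8 ('a'): no match needed
  Position 9 ('e'): no match needed
Only matched 1/4 characters => not a subsequence

0


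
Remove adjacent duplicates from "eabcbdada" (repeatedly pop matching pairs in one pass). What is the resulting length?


Input: eabcbdada
Stack-based adjacent duplicate removal:
  Read 'e': push. Stack: e
  Read 'a': push. Stack: ea
  Read 'b': push. Stack: eab
  Read 'c': push. Stack: eabc
  Read 'b': push. Stack: eabcb
  Read 'd': push. Stack: eabcbd
  Read 'a': push. Stack: eabcbda
  Read 'd': push. Stack: eabcbdad
  Read 'a': push. Stack: eabcbdada
Final stack: "eabcbdada" (length 9)

9


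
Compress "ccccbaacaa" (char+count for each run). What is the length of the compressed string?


Input: ccccbaacaa
Runs:
  'c' x 4 => "c4"
  'b' x 1 => "b1"
  'a' x 2 => "a2"
  'c' x 1 => "c1"
  'a' x 2 => "a2"
Compressed: "c4b1a2c1a2"
Compressed length: 10

10


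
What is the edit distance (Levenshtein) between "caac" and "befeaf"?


Computing edit distance: "caac" -> "befeaf"
DP table:
           b    e    f    e    a    f
      0    1    2    3    4    5    6
  c   1    1    2    3    4    5    6
  a   2    2    2    3    4    4    5
  a   3    3    3    3    4    4    5
  c   4    4    4    4    4    5    5
Edit distance = dp[4][6] = 5

5


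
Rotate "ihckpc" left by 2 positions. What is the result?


Input: "ihckpc", rotate left by 2
First 2 characters: "ih"
Remaining characters: "ckpc"
Concatenate remaining + first: "ckpc" + "ih" = "ckpcih"

ckpcih


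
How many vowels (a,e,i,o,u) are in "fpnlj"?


Input: fpnlj
Checking each character:
  'f' at position 0: consonant
  'p' at position 1: consonant
  'n' at position 2: consonant
  'l' at position 3: consonant
  'j' at position 4: consonant
Total vowels: 0

0


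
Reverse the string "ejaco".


Input: ejaco
Reading characters right to left:
  Position 4: 'o'
  Position 3: 'c'
  Position 2: 'a'
  Position 1: 'j'
  Position 0: 'e'
Reversed: ocaje

ocaje


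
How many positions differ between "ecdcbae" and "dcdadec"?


Comparing "ecdcbae" and "dcdadec" position by position:
  Position 0: 'e' vs 'd' => DIFFER
  Position 1: 'c' vs 'c' => same
  Position 2: 'd' vs 'd' => same
  Position 3: 'c' vs 'a' => DIFFER
  Position 4: 'b' vs 'd' => DIFFER
  Position 5: 'a' vs 'e' => DIFFER
  Position 6: 'e' vs 'c' => DIFFER
Positions that differ: 5

5


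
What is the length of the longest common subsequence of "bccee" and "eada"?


LCS of "bccee" and "eada"
DP table:
           e    a    d    a
      0    0    0    0    0
  b   0    0    0    0    0
  c   0    0    0    0    0
  c   0    0    0    0    0
  e   0    1    1    1    1
  e   0    1    1    1    1
LCS length = dp[5][4] = 1

1


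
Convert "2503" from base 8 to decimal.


Input: "2503" in base 8
Positional expansion:
  Digit '2' (value 2) x 8^3 = 1024
  Digit '5' (value 5) x 8^2 = 320
  Digit '0' (value 0) x 8^1 = 0
  Digit '3' (value 3) x 8^0 = 3
Sum = 1347

1347


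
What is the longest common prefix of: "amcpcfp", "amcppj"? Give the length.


Words: amcpcfp, amcppj
  Position 0: all 'a' => match
  Position 1: all 'm' => match
  Position 2: all 'c' => match
  Position 3: all 'p' => match
  Position 4: ('c', 'p') => mismatch, stop
LCP = "amcp" (length 4)

4


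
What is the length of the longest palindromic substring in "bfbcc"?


Input: "bfbcc"
Checking substrings for palindromes:
  [0:3] "bfb" (len 3) => palindrome
  [3:5] "cc" (len 2) => palindrome
Longest palindromic substring: "bfb" with length 3

3


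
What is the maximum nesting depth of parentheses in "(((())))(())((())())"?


Input: "(((())))(())((())())"
Tracking depth:
  Position 0 '(': depth becomes 1
  Position 1 '(': depth becomes 2
  Position 2 '(': depth becomes 3
  Position 3 '(': depth becomes 4
  Position 4 ')': depth becomes 3
  Position 5 ')': depth becomes 2
  Position 6 ')': depth becomes 1
  Position 7 ')': depth becomes 0
  Position 8 '(': depth becomes 1
  Position 9 '(': depth becomes 2
  Position 10 ')': depth becomes 1
  Position 11 ')': depth becomes 0
  Position 12 '(': depth becomes 1
  Position 13 '(': depth becomes 2
  Position 14 '(': depth becomes 3
  Position 15 ')': depth becomes 2
  Position 16 ')': depth becomes 1
  Position 17 '(': depth becomes 2
  Position 18 ')': depth becomes 1
  Position 19 ')': depth becomes 0
Maximum depth reached: 4

4


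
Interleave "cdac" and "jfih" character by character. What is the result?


Interleaving "cdac" and "jfih":
  Position 0: 'c' from first, 'j' from second => "cj"
  Position 1: 'd' from first, 'f' from second => "df"
  Position 2: 'a' from first, 'i' from second => "ai"
  Position 3: 'c' from first, 'h' from second => "ch"
Result: cjdfaich

cjdfaich


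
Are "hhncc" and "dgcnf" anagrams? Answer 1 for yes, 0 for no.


Strings: "hhncc", "dgcnf"
Sorted first:  cchhn
Sorted second: cdfgn
Differ at position 1: 'c' vs 'd' => not anagrams

0


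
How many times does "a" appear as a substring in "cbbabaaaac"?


Searching for "a" in "cbbabaaaac"
Scanning each position:
  Position 0: "c" => no
  Position 1: "b" => no
  Position 2: "b" => no
  Position 3: "a" => MATCH
  Position 4: "b" => no
  Position 5: "a" => MATCH
  Position 6: "a" => MATCH
  Position 7: "a" => MATCH
  Position 8: "a" => MATCH
  Position 9: "c" => no
Total occurrences: 5

5


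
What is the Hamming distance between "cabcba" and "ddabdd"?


Comparing "cabcba" and "ddabdd" position by position:
  Position 0: 'c' vs 'd' => differ
  Position 1: 'a' vs 'd' => differ
  Position 2: 'b' vs 'a' => differ
  Position 3: 'c' vs 'b' => differ
  Position 4: 'b' vs 'd' => differ
  Position 5: 'a' vs 'd' => differ
Total differences (Hamming distance): 6

6


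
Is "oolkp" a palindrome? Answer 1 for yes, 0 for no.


Input: oolkp
Reversed: pkloo
  Compare pos 0 ('o') with pos 4 ('p'): MISMATCH
  Compare pos 1 ('o') with pos 3 ('k'): MISMATCH
Result: not a palindrome

0


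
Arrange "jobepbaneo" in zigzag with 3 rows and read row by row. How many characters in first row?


Zigzag "jobepbaneo" into 3 rows:
Placing characters:
  'j' => row 0
  'o' => row 1
  'b' => row 2
  'e' => row 1
  'p' => row 0
  'b' => row 1
  'a' => row 2
  'n' => row 1
  'e' => row 0
  'o' => row 1
Rows:
  Row 0: "jpe"
  Row 1: "oebno"
  Row 2: "ba"
First row length: 3

3


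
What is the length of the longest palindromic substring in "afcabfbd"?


Input: "afcabfbd"
Checking substrings for palindromes:
  [4:7] "bfb" (len 3) => palindrome
Longest palindromic substring: "bfb" with length 3

3


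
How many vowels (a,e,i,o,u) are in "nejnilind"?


Input: nejnilind
Checking each character:
  'n' at position 0: consonant
  'e' at position 1: vowel (running total: 1)
  'j' at position 2: consonant
  'n' at position 3: consonant
  'i' at position 4: vowel (running total: 2)
  'l' at position 5: consonant
  'i' at position 6: vowel (running total: 3)
  'n' at position 7: consonant
  'd' at position 8: consonant
Total vowels: 3

3


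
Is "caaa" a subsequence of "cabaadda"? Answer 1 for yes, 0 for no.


Check if "caaa" is a subsequence of "cabaadda"
Greedy scan:
  Position 0 ('c'): matches sub[0] = 'c'
  Position 1 ('a'): matches sub[1] = 'a'
  Position 2 ('b'): no match needed
  Position 3 ('a'): matches sub[2] = 'a'
  Position 4 ('a'): matches sub[3] = 'a'
  Position 5 ('d'): no match needed
  Position 6 ('d'): no match needed
  Position 7 ('a'): no match needed
All 4 characters matched => is a subsequence

1


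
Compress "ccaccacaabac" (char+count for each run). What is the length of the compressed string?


Input: ccaccacaabac
Runs:
  'c' x 2 => "c2"
  'a' x 1 => "a1"
  'c' x 2 => "c2"
  'a' x 1 => "a1"
  'c' x 1 => "c1"
  'a' x 2 => "a2"
  'b' x 1 => "b1"
  'a' x 1 => "a1"
  'c' x 1 => "c1"
Compressed: "c2a1c2a1c1a2b1a1c1"
Compressed length: 18

18


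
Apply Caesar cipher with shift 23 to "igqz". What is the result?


Caesar cipher: shift "igqz" by 23
  'i' (pos 8) + 23 = pos 5 = 'f'
  'g' (pos 6) + 23 = pos 3 = 'd'
  'q' (pos 16) + 23 = pos 13 = 'n'
  'z' (pos 25) + 23 = pos 22 = 'w'
Result: fdnw

fdnw


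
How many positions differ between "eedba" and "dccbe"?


Comparing "eedba" and "dccbe" position by position:
  Position 0: 'e' vs 'd' => DIFFER
  Position 1: 'e' vs 'c' => DIFFER
  Position 2: 'd' vs 'c' => DIFFER
  Position 3: 'b' vs 'b' => same
  Position 4: 'a' vs 'e' => DIFFER
Positions that differ: 4

4


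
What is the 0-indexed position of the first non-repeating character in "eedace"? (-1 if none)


Input: eedace
Character frequencies:
  'a': 1
  'c': 1
  'd': 1
  'e': 3
Scanning left to right for freq == 1:
  Position 0 ('e'): freq=3, skip
  Position 1 ('e'): freq=3, skip
  Position 2 ('d'): unique! => answer = 2

2


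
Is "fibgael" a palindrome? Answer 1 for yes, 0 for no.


Input: fibgael
Reversed: leagbif
  Compare pos 0 ('f') with pos 6 ('l'): MISMATCH
  Compare pos 1 ('i') with pos 5 ('e'): MISMATCH
  Compare pos 2 ('b') with pos 4 ('a'): MISMATCH
Result: not a palindrome

0


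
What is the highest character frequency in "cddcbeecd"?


Input: cddcbeecd
Character counts:
  'b': 1
  'c': 3
  'd': 3
  'e': 2
Maximum frequency: 3

3


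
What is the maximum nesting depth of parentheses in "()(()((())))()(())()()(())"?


Input: "()(()((())))()(())()()(())"
Tracking depth:
  Position 0 '(': depth becomes 1
  Position 1 ')': depth becomes 0
  Position 2 '(': depth becomes 1
  Position 3 '(': depth becomes 2
  Position 4 ')': depth becomes 1
  Position 5 '(': depth becomes 2
  Position 6 '(': depth becomes 3
  Position 7 '(': depth becomes 4
  Position 8 ')': depth becomes 3
  Position 9 ')': depth becomes 2
  Position 10 ')': depth becomes 1
  Position 11 ')': depth becomes 0
  Position 12 '(': depth becomes 1
  Position 13 ')': depth becomes 0
  Position 14 '(': depth becomes 1
  Position 15 '(': depth becomes 2
  Position 16 ')': depth becomes 1
  Position 17 ')': depth becomes 0
  Position 18 '(': depth becomes 1
  Position 19 ')': depth becomes 0
  Position 20 '(': depth becomes 1
  Position 21 ')': depth becomes 0
  Position 22 '(': depth becomes 1
  Position 23 '(': depth becomes 2
  Position 24 ')': depth becomes 1
  Position 25 ')': depth becomes 0
Maximum depth reached: 4

4


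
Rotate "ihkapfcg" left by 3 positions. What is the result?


Input: "ihkapfcg", rotate left by 3
First 3 characters: "ihk"
Remaining characters: "apfcg"
Concatenate remaining + first: "apfcg" + "ihk" = "apfcgihk"

apfcgihk


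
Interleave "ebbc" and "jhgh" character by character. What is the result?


Interleaving "ebbc" and "jhgh":
  Position 0: 'e' from first, 'j' from second => "ej"
  Position 1: 'b' from first, 'h' from second => "bh"
  Position 2: 'b' from first, 'g' from second => "bg"
  Position 3: 'c' from first, 'h' from second => "ch"
Result: ejbhbgch

ejbhbgch


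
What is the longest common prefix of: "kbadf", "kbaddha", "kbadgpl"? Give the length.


Words: kbadf, kbaddha, kbadgpl
  Position 0: all 'k' => match
  Position 1: all 'b' => match
  Position 2: all 'a' => match
  Position 3: all 'd' => match
  Position 4: ('f', 'd', 'g') => mismatch, stop
LCP = "kbad" (length 4)

4


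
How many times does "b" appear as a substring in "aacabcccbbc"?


Searching for "b" in "aacabcccbbc"
Scanning each position:
  Position 0: "a" => no
  Position 1: "a" => no
  Position 2: "c" => no
  Position 3: "a" => no
  Position 4: "b" => MATCH
  Position 5: "c" => no
  Position 6: "c" => no
  Position 7: "c" => no
  Position 8: "b" => MATCH
  Position 9: "b" => MATCH
  Position 10: "c" => no
Total occurrences: 3

3


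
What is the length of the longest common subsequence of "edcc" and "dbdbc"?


LCS of "edcc" and "dbdbc"
DP table:
           d    b    d    b    c
      0    0    0    0    0    0
  e   0    0    0    0    0    0
  d   0    1    1    1    1    1
  c   0    1    1    1    1    2
  c   0    1    1    1    1    2
LCS length = dp[4][5] = 2

2


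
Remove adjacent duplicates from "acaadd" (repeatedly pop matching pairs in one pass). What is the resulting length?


Input: acaadd
Stack-based adjacent duplicate removal:
  Read 'a': push. Stack: a
  Read 'c': push. Stack: ac
  Read 'a': push. Stack: aca
  Read 'a': matches stack top 'a' => pop. Stack: ac
  Read 'd': push. Stack: acd
  Read 'd': matches stack top 'd' => pop. Stack: ac
Final stack: "ac" (length 2)

2


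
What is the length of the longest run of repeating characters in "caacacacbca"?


Input: "caacacacbca"
Scanning for longest run:
  Position 1 ('a'): new char, reset run to 1
  Position 2 ('a'): continues run of 'a', length=2
  Position 3 ('c'): new char, reset run to 1
  Position 4 ('a'): new char, reset run to 1
  Position 5 ('c'): new char, reset run to 1
  Position 6 ('a'): new char, reset run to 1
  Position 7 ('c'): new char, reset run to 1
  Position 8 ('b'): new char, reset run to 1
  Position 9 ('c'): new char, reset run to 1
  Position 10 ('a'): new char, reset run to 1
Longest run: 'a' with length 2

2


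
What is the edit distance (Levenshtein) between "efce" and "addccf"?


Computing edit distance: "efce" -> "addccf"
DP table:
           a    d    d    c    c    f
      0    1    2    3    4    5    6
  e   1    1    2    3    4    5    6
  f   2    2    2    3    4    5    5
  c   3    3    3    3    3    4    5
  e   4    4    4    4    4    4    5
Edit distance = dp[4][6] = 5

5


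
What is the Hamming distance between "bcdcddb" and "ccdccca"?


Comparing "bcdcddb" and "ccdccca" position by position:
  Position 0: 'b' vs 'c' => differ
  Position 1: 'c' vs 'c' => same
  Position 2: 'd' vs 'd' => same
  Position 3: 'c' vs 'c' => same
  Position 4: 'd' vs 'c' => differ
  Position 5: 'd' vs 'c' => differ
  Position 6: 'b' vs 'a' => differ
Total differences (Hamming distance): 4

4


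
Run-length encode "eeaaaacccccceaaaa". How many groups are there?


Input: eeaaaacccccceaaaa
Scanning for consecutive runs:
  Group 1: 'e' x 2 (positions 0-1)
  Group 2: 'a' x 4 (positions 2-5)
  Group 3: 'c' x 6 (positions 6-11)
  Group 4: 'e' x 1 (positions 12-12)
  Group 5: 'a' x 4 (positions 13-16)
Total groups: 5

5


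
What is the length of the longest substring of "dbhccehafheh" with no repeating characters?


Input: "dbhccehafheh"
Sliding window (track last position of each char):
  Position 0 ('d'): window [0,0] length 1 -- new best
  Position 1 ('b'): window [0,1] length 2 -- new best
  Position 2 ('h'): window [0,2] length 3 -- new best
  Position 3 ('c'): window [0,3] length 4 -- new best
  Position 4 ('c'): repeat (last at 3), move window start to 4
  Position 4 ('c'): window [4,4] length 1
  Position 5 ('e'): window [4,5] length 2
  Position 6 ('h'): window [4,6] length 3
  Position 7 ('a'): window [4,7] length 4
  Position 8 ('f'): window [4,8] length 5 -- new best
  Position 9 ('h'): repeat (last at 6), move window start to 7
  Position 9 ('h'): window [7,9] length 3
  Position 10 ('e'): window [7,10] length 4
  Position 11 ('h'): repeat (last at 9), move window start to 10
  Position 11 ('h'): window [10,11] length 2
Longest substring with no repeats: "cehaf" with length 5

5


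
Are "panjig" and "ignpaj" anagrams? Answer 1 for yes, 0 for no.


Strings: "panjig", "ignpaj"
Sorted first:  agijnp
Sorted second: agijnp
Sorted forms match => anagrams

1


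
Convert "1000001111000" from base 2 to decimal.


Input: "1000001111000" in base 2
Positional expansion:
  Digit '1' (value 1) x 2^12 = 4096
  Digit '0' (value 0) x 2^11 = 0
  Digit '0' (value 0) x 2^10 = 0
  Digit '0' (value 0) x 2^9 = 0
  Digit '0' (value 0) x 2^8 = 0
  Digit '0' (value 0) x 2^7 = 0
  Digit '1' (value 1) x 2^6 = 64
  Digit '1' (value 1) x 2^5 = 32
  Digit '1' (value 1) x 2^4 = 16
  Digit '1' (value 1) x 2^3 = 8
  Digit '0' (value 0) x 2^2 = 0
  Digit '0' (value 0) x 2^1 = 0
  Digit '0' (value 0) x 2^0 = 0
Sum = 4216

4216


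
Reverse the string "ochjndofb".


Input: ochjndofb
Reading characters right to left:
  Position 8: 'b'
  Position 7: 'f'
  Position 6: 'o'
  Position 5: 'd'
  Position 4: 'n'
  Position 3: 'j'
  Position 2: 'h'
  Position 1: 'c'
  Position 0: 'o'
Reversed: bfodnjhco

bfodnjhco


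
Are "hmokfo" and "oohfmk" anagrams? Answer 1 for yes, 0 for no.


Strings: "hmokfo", "oohfmk"
Sorted first:  fhkmoo
Sorted second: fhkmoo
Sorted forms match => anagrams

1


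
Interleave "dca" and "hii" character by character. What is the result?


Interleaving "dca" and "hii":
  Position 0: 'd' from first, 'h' from second => "dh"
  Position 1: 'c' from first, 'i' from second => "ci"
  Position 2: 'a' from first, 'i' from second => "ai"
Result: dhciai

dhciai


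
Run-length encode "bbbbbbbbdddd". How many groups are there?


Input: bbbbbbbbdddd
Scanning for consecutive runs:
  Group 1: 'b' x 8 (positions 0-7)
  Group 2: 'd' x 4 (positions 8-11)
Total groups: 2

2


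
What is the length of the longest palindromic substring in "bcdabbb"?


Input: "bcdabbb"
Checking substrings for palindromes:
  [4:7] "bbb" (len 3) => palindrome
  [4:6] "bb" (len 2) => palindrome
  [5:7] "bb" (len 2) => palindrome
Longest palindromic substring: "bbb" with length 3

3


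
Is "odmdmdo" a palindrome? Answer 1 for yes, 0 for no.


Input: odmdmdo
Reversed: odmdmdo
  Compare pos 0 ('o') with pos 6 ('o'): match
  Compare pos 1 ('d') with pos 5 ('d'): match
  Compare pos 2 ('m') with pos 4 ('m'): match
Result: palindrome

1


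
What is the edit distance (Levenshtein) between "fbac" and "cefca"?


Computing edit distance: "fbac" -> "cefca"
DP table:
           c    e    f    c    a
      0    1    2    3    4    5
  f   1    1    2    2    3    4
  b   2    2    2    3    3    4
  a   3    3    3    3    4    3
  c   4    3    4    4    3    4
Edit distance = dp[4][5] = 4

4


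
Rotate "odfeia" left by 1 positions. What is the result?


Input: "odfeia", rotate left by 1
First 1 characters: "o"
Remaining characters: "dfeia"
Concatenate remaining + first: "dfeia" + "o" = "dfeiao"

dfeiao


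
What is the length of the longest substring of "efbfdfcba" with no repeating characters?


Input: "efbfdfcba"
Sliding window (track last position of each char):
  Position 0 ('e'): window [0,0] length 1 -- new best
  Position 1 ('f'): window [0,1] length 2 -- new best
  Position 2 ('b'): window [0,2] length 3 -- new best
  Position 3 ('f'): repeat (last at 1), move window start to 2
  Position 3 ('f'): window [2,3] length 2
  Position 4 ('d'): window [2,4] length 3
  Position 5 ('f'): repeat (last at 3), move window start to 4
  Position 5 ('f'): window [4,5] length 2
  Position 6 ('c'): window [4,6] length 3
  Position 7 ('b'): window [4,7] length 4 -- new best
  Position 8 ('a'): window [4,8] length 5 -- new best
Longest substring with no repeats: "dfcba" with length 5

5


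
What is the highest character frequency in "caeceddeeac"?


Input: caeceddeeac
Character counts:
  'a': 2
  'c': 3
  'd': 2
  'e': 4
Maximum frequency: 4

4


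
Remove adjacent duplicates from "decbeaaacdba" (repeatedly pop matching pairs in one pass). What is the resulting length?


Input: decbeaaacdba
Stack-based adjacent duplicate removal:
  Read 'd': push. Stack: d
  Read 'e': push. Stack: de
  Read 'c': push. Stack: dec
  Read 'b': push. Stack: decb
  Read 'e': push. Stack: decbe
  Read 'a': push. Stack: decbea
  Read 'a': matches stack top 'a' => pop. Stack: decbe
  Read 'a': push. Stack: decbea
  Read 'c': push. Stack: decbeac
  Read 'd': push. Stack: decbeacd
  Read 'b': push. Stack: decbeacdb
  Read 'a': push. Stack: decbeacdba
Final stack: "decbeacdba" (length 10)

10


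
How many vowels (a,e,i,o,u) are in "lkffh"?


Input: lkffh
Checking each character:
  'l' at position 0: consonant
  'k' at position 1: consonant
  'f' at position 2: consonant
  'f' at position 3: consonant
  'h' at position 4: consonant
Total vowels: 0

0


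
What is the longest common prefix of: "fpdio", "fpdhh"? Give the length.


Words: fpdio, fpdhh
  Position 0: all 'f' => match
  Position 1: all 'p' => match
  Position 2: all 'd' => match
  Position 3: ('i', 'h') => mismatch, stop
LCP = "fpd" (length 3)

3


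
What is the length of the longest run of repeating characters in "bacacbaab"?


Input: "bacacbaab"
Scanning for longest run:
  Position 1 ('a'): new char, reset run to 1
  Position 2 ('c'): new char, reset run to 1
  Position 3 ('a'): new char, reset run to 1
  Position 4 ('c'): new char, reset run to 1
  Position 5 ('b'): new char, reset run to 1
  Position 6 ('a'): new char, reset run to 1
  Position 7 ('a'): continues run of 'a', length=2
  Position 8 ('b'): new char, reset run to 1
Longest run: 'a' with length 2

2


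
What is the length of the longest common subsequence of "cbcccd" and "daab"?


LCS of "cbcccd" and "daab"
DP table:
           d    a    a    b
      0    0    0    0    0
  c   0    0    0    0    0
  b   0    0    0    0    1
  c   0    0    0    0    1
  c   0    0    0    0    1
  c   0    0    0    0    1
  d   0    1    1    1    1
LCS length = dp[6][4] = 1

1


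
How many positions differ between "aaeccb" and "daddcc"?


Comparing "aaeccb" and "daddcc" position by position:
  Position 0: 'a' vs 'd' => DIFFER
  Position 1: 'a' vs 'a' => same
  Position 2: 'e' vs 'd' => DIFFER
  Position 3: 'c' vs 'd' => DIFFER
  Position 4: 'c' vs 'c' => same
  Position 5: 'b' vs 'c' => DIFFER
Positions that differ: 4

4


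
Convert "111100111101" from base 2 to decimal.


Input: "111100111101" in base 2
Positional expansion:
  Digit '1' (value 1) x 2^11 = 2048
  Digit '1' (value 1) x 2^10 = 1024
  Digit '1' (value 1) x 2^9 = 512
  Digit '1' (value 1) x 2^8 = 256
  Digit '0' (value 0) x 2^7 = 0
  Digit '0' (value 0) x 2^6 = 0
  Digit '1' (value 1) x 2^5 = 32
  Digit '1' (value 1) x 2^4 = 16
  Digit '1' (value 1) x 2^3 = 8
  Digit '1' (value 1) x 2^2 = 4
  Digit '0' (value 0) x 2^1 = 0
  Digit '1' (value 1) x 2^0 = 1
Sum = 3901

3901


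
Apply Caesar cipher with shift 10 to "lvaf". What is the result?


Caesar cipher: shift "lvaf" by 10
  'l' (pos 11) + 10 = pos 21 = 'v'
  'v' (pos 21) + 10 = pos 5 = 'f'
  'a' (pos 0) + 10 = pos 10 = 'k'
  'f' (pos 5) + 10 = pos 15 = 'p'
Result: vfkp

vfkp


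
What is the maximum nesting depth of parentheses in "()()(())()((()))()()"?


Input: "()()(())()((()))()()"
Tracking depth:
  Position 0 '(': depth becomes 1
  Position 1 ')': depth becomes 0
  Position 2 '(': depth becomes 1
  Position 3 ')': depth becomes 0
  Position 4 '(': depth becomes 1
  Position 5 '(': depth becomes 2
  Position 6 ')': depth becomes 1
  Position 7 ')': depth becomes 0
  Position 8 '(': depth becomes 1
  Position 9 ')': depth becomes 0
  Position 10 '(': depth becomes 1
  Position 11 '(': depth becomes 2
  Position 12 '(': depth becomes 3
  Position 13 ')': depth becomes 2
  Position 14 ')': depth becomes 1
  Position 15 ')': depth becomes 0
  Position 16 '(': depth becomes 1
  Position 17 ')': depth becomes 0
  Position 18 '(': depth becomes 1
  Position 19 ')': depth becomes 0
Maximum depth reached: 3

3


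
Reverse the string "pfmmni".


Input: pfmmni
Reading characters right to left:
  Position 5: 'i'
  Position 4: 'n'
  Position 3: 'm'
  Position 2: 'm'
  Position 1: 'f'
  Position 0: 'p'
Reversed: inmmfp

inmmfp


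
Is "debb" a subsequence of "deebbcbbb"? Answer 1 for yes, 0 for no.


Check if "debb" is a subsequence of "deebbcbbb"
Greedy scan:
  Position 0 ('d'): matches sub[0] = 'd'
  Position 1 ('e'): matches sub[1] = 'e'
  Position 2 ('e'): no match needed
  Position 3 ('b'): matches sub[2] = 'b'
  Position 4 ('b'): matches sub[3] = 'b'
  Position 5 ('c'): no match needed
  Position 6 ('b'): no match needed
  Position 7 ('b'): no match needed
  Position 8 ('b'): no match needed
All 4 characters matched => is a subsequence

1


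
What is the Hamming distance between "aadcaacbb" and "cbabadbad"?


Comparing "aadcaacbb" and "cbabadbad" position by position:
  Position 0: 'a' vs 'c' => differ
  Position 1: 'a' vs 'b' => differ
  Position 2: 'd' vs 'a' => differ
  Position 3: 'c' vs 'b' => differ
  Position 4: 'a' vs 'a' => same
  Position 5: 'a' vs 'd' => differ
  Position 6: 'c' vs 'b' => differ
  Position 7: 'b' vs 'a' => differ
  Position 8: 'b' vs 'd' => differ
Total differences (Hamming distance): 8

8


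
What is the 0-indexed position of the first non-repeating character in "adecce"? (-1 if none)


Input: adecce
Character frequencies:
  'a': 1
  'c': 2
  'd': 1
  'e': 2
Scanning left to right for freq == 1:
  Position 0 ('a'): unique! => answer = 0

0


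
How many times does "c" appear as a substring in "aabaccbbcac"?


Searching for "c" in "aabaccbbcac"
Scanning each position:
  Position 0: "a" => no
  Position 1: "a" => no
  Position 2: "b" => no
  Position 3: "a" => no
  Position 4: "c" => MATCH
  Position 5: "c" => MATCH
  Position 6: "b" => no
  Position 7: "b" => no
  Position 8: "c" => MATCH
  Position 9: "a" => no
  Position 10: "c" => MATCH
Total occurrences: 4

4


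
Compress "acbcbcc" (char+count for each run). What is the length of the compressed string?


Input: acbcbcc
Runs:
  'a' x 1 => "a1"
  'c' x 1 => "c1"
  'b' x 1 => "b1"
  'c' x 1 => "c1"
  'b' x 1 => "b1"
  'c' x 2 => "c2"
Compressed: "a1c1b1c1b1c2"
Compressed length: 12

12


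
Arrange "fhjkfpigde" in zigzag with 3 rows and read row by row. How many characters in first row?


Zigzag "fhjkfpigde" into 3 rows:
Placing characters:
  'f' => row 0
  'h' => row 1
  'j' => row 2
  'k' => row 1
  'f' => row 0
  'p' => row 1
  'i' => row 2
  'g' => row 1
  'd' => row 0
  'e' => row 1
Rows:
  Row 0: "ffd"
  Row 1: "hkpge"
  Row 2: "ji"
First row length: 3

3


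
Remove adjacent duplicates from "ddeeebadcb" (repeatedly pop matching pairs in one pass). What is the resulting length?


Input: ddeeebadcb
Stack-based adjacent duplicate removal:
  Read 'd': push. Stack: d
  Read 'd': matches stack top 'd' => pop. Stack: (empty)
  Read 'e': push. Stack: e
  Read 'e': matches stack top 'e' => pop. Stack: (empty)
  Read 'e': push. Stack: e
  Read 'b': push. Stack: eb
  Read 'a': push. Stack: eba
  Read 'd': push. Stack: ebad
  Read 'c': push. Stack: ebadc
  Read 'b': push. Stack: ebadcb
Final stack: "ebadcb" (length 6)

6


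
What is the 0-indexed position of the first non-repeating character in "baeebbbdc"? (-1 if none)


Input: baeebbbdc
Character frequencies:
  'a': 1
  'b': 4
  'c': 1
  'd': 1
  'e': 2
Scanning left to right for freq == 1:
  Position 0 ('b'): freq=4, skip
  Position 1 ('a'): unique! => answer = 1

1


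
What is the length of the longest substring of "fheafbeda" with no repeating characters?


Input: "fheafbeda"
Sliding window (track last position of each char):
  Position 0 ('f'): window [0,0] length 1 -- new best
  Position 1 ('h'): window [0,1] length 2 -- new best
  Position 2 ('e'): window [0,2] length 3 -- new best
  Position 3 ('a'): window [0,3] length 4 -- new best
  Position 4 ('f'): repeat (last at 0), move window start to 1
  Position 4 ('f'): window [1,4] length 4
  Position 5 ('b'): window [1,5] length 5 -- new best
  Position 6 ('e'): repeat (last at 2), move window start to 3
  Position 6 ('e'): window [3,6] length 4
  Position 7 ('d'): window [3,7] length 5
  Position 8 ('a'): repeat (last at 3), move window start to 4
  Position 8 ('a'): window [4,8] length 5
Longest substring with no repeats: "heafb" with length 5

5


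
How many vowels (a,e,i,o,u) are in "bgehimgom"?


Input: bgehimgom
Checking each character:
  'b' at position 0: consonant
  'g' at position 1: consonant
  'e' at position 2: vowel (running total: 1)
  'h' at position 3: consonant
  'i' at position 4: vowel (running total: 2)
  'm' at position 5: consonant
  'g' at position 6: consonant
  'o' at position 7: vowel (running total: 3)
  'm' at position 8: consonant
Total vowels: 3

3


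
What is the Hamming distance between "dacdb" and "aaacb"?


Comparing "dacdb" and "aaacb" position by position:
  Position 0: 'd' vs 'a' => differ
  Position 1: 'a' vs 'a' => same
  Position 2: 'c' vs 'a' => differ
  Position 3: 'd' vs 'c' => differ
  Position 4: 'b' vs 'b' => same
Total differences (Hamming distance): 3

3


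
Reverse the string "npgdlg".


Input: npgdlg
Reading characters right to left:
  Position 5: 'g'
  Position 4: 'l'
  Position 3: 'd'
  Position 2: 'g'
  Position 1: 'p'
  Position 0: 'n'
Reversed: gldgpn

gldgpn


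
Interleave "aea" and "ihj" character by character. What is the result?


Interleaving "aea" and "ihj":
  Position 0: 'a' from first, 'i' from second => "ai"
  Position 1: 'e' from first, 'h' from second => "eh"
  Position 2: 'a' from first, 'j' from second => "aj"
Result: aiehaj

aiehaj


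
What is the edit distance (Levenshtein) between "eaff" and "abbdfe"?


Computing edit distance: "eaff" -> "abbdfe"
DP table:
           a    b    b    d    f    e
      0    1    2    3    4    5    6
  e   1    1    2    3    4    5    5
  a   2    1    2    3    4    5    6
  f   3    2    2    3    4    4    5
  f   4    3    3    3    4    4    5
Edit distance = dp[4][6] = 5

5


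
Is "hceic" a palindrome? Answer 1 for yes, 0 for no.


Input: hceic
Reversed: ciech
  Compare pos 0 ('h') with pos 4 ('c'): MISMATCH
  Compare pos 1 ('c') with pos 3 ('i'): MISMATCH
Result: not a palindrome

0


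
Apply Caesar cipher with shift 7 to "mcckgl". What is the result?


Caesar cipher: shift "mcckgl" by 7
  'm' (pos 12) + 7 = pos 19 = 't'
  'c' (pos 2) + 7 = pos 9 = 'j'
  'c' (pos 2) + 7 = pos 9 = 'j'
  'k' (pos 10) + 7 = pos 17 = 'r'
  'g' (pos 6) + 7 = pos 13 = 'n'
  'l' (pos 11) + 7 = pos 18 = 's'
Result: tjjrns

tjjrns


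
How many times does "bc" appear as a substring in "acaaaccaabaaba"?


Searching for "bc" in "acaaaccaabaaba"
Scanning each position:
  Position 0: "ac" => no
  Position 1: "ca" => no
  Position 2: "aa" => no
  Position 3: "aa" => no
  Position 4: "ac" => no
  Position 5: "cc" => no
  Position 6: "ca" => no
  Position 7: "aa" => no
  Position 8: "ab" => no
  Position 9: "ba" => no
  Position 10: "aa" => no
  Position 11: "ab" => no
  Position 12: "ba" => no
Total occurrences: 0

0


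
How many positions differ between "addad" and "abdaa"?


Comparing "addad" and "abdaa" position by position:
  Position 0: 'a' vs 'a' => same
  Position 1: 'd' vs 'b' => DIFFER
  Position 2: 'd' vs 'd' => same
  Position 3: 'a' vs 'a' => same
  Position 4: 'd' vs 'a' => DIFFER
Positions that differ: 2

2


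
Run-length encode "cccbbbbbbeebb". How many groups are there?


Input: cccbbbbbbeebb
Scanning for consecutive runs:
  Group 1: 'c' x 3 (positions 0-2)
  Group 2: 'b' x 6 (positions 3-8)
  Group 3: 'e' x 2 (positions 9-10)
  Group 4: 'b' x 2 (positions 11-12)
Total groups: 4

4


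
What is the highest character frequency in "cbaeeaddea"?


Input: cbaeeaddea
Character counts:
  'a': 3
  'b': 1
  'c': 1
  'd': 2
  'e': 3
Maximum frequency: 3

3


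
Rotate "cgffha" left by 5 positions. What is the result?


Input: "cgffha", rotate left by 5
First 5 characters: "cgffh"
Remaining characters: "a"
Concatenate remaining + first: "a" + "cgffh" = "acgffh"

acgffh


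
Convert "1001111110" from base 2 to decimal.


Input: "1001111110" in base 2
Positional expansion:
  Digit '1' (value 1) x 2^9 = 512
  Digit '0' (value 0) x 2^8 = 0
  Digit '0' (value 0) x 2^7 = 0
  Digit '1' (value 1) x 2^6 = 64
  Digit '1' (value 1) x 2^5 = 32
  Digit '1' (value 1) x 2^4 = 16
  Digit '1' (value 1) x 2^3 = 8
  Digit '1' (value 1) x 2^2 = 4
  Digit '1' (value 1) x 2^1 = 2
  Digit '0' (value 0) x 2^0 = 0
Sum = 638

638


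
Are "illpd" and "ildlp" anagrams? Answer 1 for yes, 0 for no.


Strings: "illpd", "ildlp"
Sorted first:  dillp
Sorted second: dillp
Sorted forms match => anagrams

1


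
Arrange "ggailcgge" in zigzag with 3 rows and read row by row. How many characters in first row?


Zigzag "ggailcgge" into 3 rows:
Placing characters:
  'g' => row 0
  'g' => row 1
  'a' => row 2
  'i' => row 1
  'l' => row 0
  'c' => row 1
  'g' => row 2
  'g' => row 1
  'e' => row 0
Rows:
  Row 0: "gle"
  Row 1: "gicg"
  Row 2: "ag"
First row length: 3

3


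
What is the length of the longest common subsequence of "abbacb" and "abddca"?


LCS of "abbacb" and "abddca"
DP table:
           a    b    d    d    c    a
      0    0    0    0    0    0    0
  a   0    1    1    1    1    1    1
  b   0    1    2    2    2    2    2
  b   0    1    2    2    2    2    2
  a   0    1    2    2    2    2    3
  c   0    1    2    2    2    3    3
  b   0    1    2    2    2    3    3
LCS length = dp[6][6] = 3

3


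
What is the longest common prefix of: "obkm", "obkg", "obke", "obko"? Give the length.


Words: obkm, obkg, obke, obko
  Position 0: all 'o' => match
  Position 1: all 'b' => match
  Position 2: all 'k' => match
  Position 3: ('m', 'g', 'e', 'o') => mismatch, stop
LCP = "obk" (length 3)

3


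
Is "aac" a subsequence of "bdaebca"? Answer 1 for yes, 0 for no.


Check if "aac" is a subsequence of "bdaebca"
Greedy scan:
  Position 0 ('b'): no match needed
  Position 1 ('d'): no match needed
  Position 2 ('a'): matches sub[0] = 'a'
  Position 3 ('e'): no match needed
  Position 4 ('b'): no match needed
  Position 5 ('c'): no match needed
  Position 6 ('a'): matches sub[1] = 'a'
Only matched 2/3 characters => not a subsequence

0


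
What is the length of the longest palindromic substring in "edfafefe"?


Input: "edfafefe"
Checking substrings for palindromes:
  [2:5] "faf" (len 3) => palindrome
  [4:7] "fef" (len 3) => palindrome
  [5:8] "efe" (len 3) => palindrome
Longest palindromic substring: "faf" with length 3

3


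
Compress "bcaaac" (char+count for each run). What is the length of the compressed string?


Input: bcaaac
Runs:
  'b' x 1 => "b1"
  'c' x 1 => "c1"
  'a' x 3 => "a3"
  'c' x 1 => "c1"
Compressed: "b1c1a3c1"
Compressed length: 8

8


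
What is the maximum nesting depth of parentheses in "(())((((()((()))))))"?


Input: "(())((((()((()))))))"
Tracking depth:
  Position 0 '(': depth becomes 1
  Position 1 '(': depth becomes 2
  Position 2 ')': depth becomes 1
  Position 3 ')': depth becomes 0
  Position 4 '(': depth becomes 1
  Position 5 '(': depth becomes 2
  Position 6 '(': depth becomes 3
  Position 7 '(': depth becomes 4
  Position 8 '(': depth becomes 5
  Position 9 ')': depth becomes 4
  Position 10 '(': depth becomes 5
  Position 11 '(': depth becomes 6
  Position 12 '(': depth becomes 7
  Position 13 ')': depth becomes 6
  Position 14 ')': depth becomes 5
  Position 15 ')': depth becomes 4
  Position 16 ')': depth becomes 3
  Position 17 ')': depth becomes 2
  Position 18 ')': depth becomes 1
  Position 19 ')': depth becomes 0
Maximum depth reached: 7

7


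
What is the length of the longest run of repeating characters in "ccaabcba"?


Input: "ccaabcba"
Scanning for longest run:
  Position 1 ('c'): continues run of 'c', length=2
  Position 2 ('a'): new char, reset run to 1
  Position 3 ('a'): continues run of 'a', length=2
  Position 4 ('b'): new char, reset run to 1
  Position 5 ('c'): new char, reset run to 1
  Position 6 ('b'): new char, reset run to 1
  Position 7 ('a'): new char, reset run to 1
Longest run: 'c' with length 2

2
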